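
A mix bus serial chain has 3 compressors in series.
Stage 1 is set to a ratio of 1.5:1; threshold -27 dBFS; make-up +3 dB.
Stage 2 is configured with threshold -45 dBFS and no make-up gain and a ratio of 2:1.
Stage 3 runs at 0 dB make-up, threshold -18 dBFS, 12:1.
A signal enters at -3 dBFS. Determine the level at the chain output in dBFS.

-26.5 dBFS

Stage 1: overshoot 24 dB → 24/1.5 = 16 dB → -11 dBFS; +3 dB make-up → -8 dBFS.
Stage 2: -8 dBFS is 37 dB over -45 dBFS; at 2:1 that becomes 18.5 dB over, giving -26.5 dBFS.
Stage 3: below threshold (-26.5 ≤ -18); passes unchanged; output -26.5 dBFS.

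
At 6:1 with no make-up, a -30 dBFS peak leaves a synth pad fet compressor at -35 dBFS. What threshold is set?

Input is 6 dB above T (since output overshoot × R = input overshoot: (-35 − T)·6 = -30 − T gives T = -36 dBFS).
Check: -36 + (-30 − (-36))/6 = -36 + 1 = -35 dBFS. ✓

-36 dBFS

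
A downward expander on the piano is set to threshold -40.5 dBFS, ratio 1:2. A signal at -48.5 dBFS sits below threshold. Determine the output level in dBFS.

Below threshold, a 1:2 expander applies gain = (2−1)×(T − x) of attenuation.
(2−1) × 8 = 8 dB, so output = -48.5 − 8 = -56.5 dBFS.

-56.5 dBFS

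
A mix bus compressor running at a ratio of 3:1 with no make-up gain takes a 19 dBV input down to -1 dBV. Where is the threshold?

-11 dBV

Input is 30 dB above T (since output overshoot × R = input overshoot: (-1 − T)·3 = 19 − T gives T = -11 dBV).
Check: -11 + (19 − (-11))/3 = -11 + 10 = -1 dBV. ✓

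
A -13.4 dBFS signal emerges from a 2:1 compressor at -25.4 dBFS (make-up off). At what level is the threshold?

-37.4 dBFS

Input is 24 dB above T (since output overshoot × R = input overshoot: (-25.4 − T)·2 = -13.4 − T gives T = -37.4 dBFS).
Check: -37.4 + (-13.4 − (-37.4))/2 = -37.4 + 12 = -25.4 dBFS. ✓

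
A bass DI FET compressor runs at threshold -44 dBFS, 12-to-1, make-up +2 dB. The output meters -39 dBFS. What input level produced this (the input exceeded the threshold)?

Before make-up, the level was -39 − 2 = -41 dBFS.
Post-compression overshoot = -41 − (-44) = 3 dB.
Undo the ratio: input overshoot = 3 × 12 = 36 dB, giving input = -8 dBFS.

-8 dBFS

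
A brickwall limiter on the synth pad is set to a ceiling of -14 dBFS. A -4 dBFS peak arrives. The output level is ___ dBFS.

The limiter clamps the peak to its -14 dBFS ceiling.

-14 dBFS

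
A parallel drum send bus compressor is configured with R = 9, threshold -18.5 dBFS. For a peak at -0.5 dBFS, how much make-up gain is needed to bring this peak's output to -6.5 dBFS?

Overshoot 18 dB → 18/9 = 2 dB after compression, so the compressed level is -18.5 + 2 = -16.5 dBFS.
Make-up = target − compressed = -6.5 − (-16.5) = 10 dB.

10 dB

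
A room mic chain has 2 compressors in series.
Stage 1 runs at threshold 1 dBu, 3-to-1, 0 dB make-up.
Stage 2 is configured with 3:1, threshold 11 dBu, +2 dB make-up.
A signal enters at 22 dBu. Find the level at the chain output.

Stage 1: 21 dB above 1 dBu, reduced 3:1 to 7 dB above → 8 dBu.
Stage 2: 8 dBu ≤ 11 dBu, so stage 2 doesn't engage; make-up brings it to 10 dBu.

10 dBu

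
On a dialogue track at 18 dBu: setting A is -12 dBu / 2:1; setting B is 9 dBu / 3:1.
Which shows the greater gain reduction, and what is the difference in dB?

A: GR = 30 − 30/2 = 15 dB.
B: GR = 9 − 9/3 = 6 dB.
A applies 9 dB more gain reduction.

A, by 9 dB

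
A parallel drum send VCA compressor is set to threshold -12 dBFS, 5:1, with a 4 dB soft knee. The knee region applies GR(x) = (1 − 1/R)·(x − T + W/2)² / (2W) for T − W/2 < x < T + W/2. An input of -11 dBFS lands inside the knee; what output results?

-11.9 dBFS

x − T + W/2 = -11 − (-12) + 2 = 3.
GR = (1 − 1/5) × 3² / 8 = 0.8 × 9 / 8 = 0.9 dB.
Output = -11 − 0.9 = -11.9 dBFS.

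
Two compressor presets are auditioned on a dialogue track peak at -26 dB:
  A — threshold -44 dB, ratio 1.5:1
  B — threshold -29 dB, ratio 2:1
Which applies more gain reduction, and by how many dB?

A, by 4.5 dB

A: GR = 18 − 18/1.5 = 6 dB.
B: GR = 3 − 3/2 = 1.5 dB.
Difference: 4.5 dB in favour of A.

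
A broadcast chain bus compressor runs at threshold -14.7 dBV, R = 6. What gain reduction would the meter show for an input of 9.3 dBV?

20 dB

9.3 dBV exceeds the threshold by 24 dB.
A 6:1 ratio leaves 4 dB of that excess.
GR = overshoot in − overshoot out = 24 − 4 = 20 dB.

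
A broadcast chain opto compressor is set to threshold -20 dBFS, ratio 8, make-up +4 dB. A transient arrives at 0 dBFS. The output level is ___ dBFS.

The input is 20 dB above the -20 dBFS threshold.
8:1 compression reduces that to 20/8 = 2.5 dB over.
Output = -20 + 2.5 = -17.5 dBFS; make-up adds 4 dB, giving -13.5 dBFS.

-13.5 dBFS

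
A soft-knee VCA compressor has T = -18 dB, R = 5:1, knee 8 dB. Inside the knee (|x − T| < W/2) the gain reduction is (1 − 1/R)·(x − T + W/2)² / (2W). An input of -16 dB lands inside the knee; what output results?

x − T + W/2 = -16 − (-18) + 4 = 6.
GR = (1 − 1/5) × 6² / 16 = 0.8 × 36 / 16 = 1.8 dB.
Output = -16 − 1.8 = -17.8 dB.

-17.8 dB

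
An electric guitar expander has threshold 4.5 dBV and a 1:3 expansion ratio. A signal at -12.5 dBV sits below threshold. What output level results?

-46.5 dBV

The input is 17 dB below the 4.5 dBV threshold.
A 1:3 expander multiplies undershoot by 3: 17 × 3 = 51 dB below threshold.
Output = 4.5 − 51 = -46.5 dBV.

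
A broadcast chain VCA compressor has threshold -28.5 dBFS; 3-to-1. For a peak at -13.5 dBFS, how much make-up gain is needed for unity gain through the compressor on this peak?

10 dB

Overshoot 15 dB → 15/3 = 5 dB after compression, so the compressed level is -28.5 + 5 = -23.5 dBFS.
Make-up = target − compressed = -13.5 − (-23.5) = 10 dB.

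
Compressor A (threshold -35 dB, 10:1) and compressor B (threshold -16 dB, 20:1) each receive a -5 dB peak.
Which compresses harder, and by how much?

A, by 16.55 dB

A: 30 dB over, compressed to 3 dB over, so 27 dB of GR.
B: 11 dB over, compressed to 0.55 dB over, so 10.45 dB of GR.
Difference: 16.55 dB in favour of A.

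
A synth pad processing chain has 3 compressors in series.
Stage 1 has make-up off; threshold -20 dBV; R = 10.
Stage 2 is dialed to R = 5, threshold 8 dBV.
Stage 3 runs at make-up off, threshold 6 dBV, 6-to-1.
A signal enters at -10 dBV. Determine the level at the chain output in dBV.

-19 dBV

Stage 1: 10 dB above -20 dBV, reduced 10:1 to 1 dB above → -19 dBV.
Stage 2: -19 dBV ≤ 8 dBV, so stage 2 doesn't engage; output -19 dBV.
Stage 3: below threshold (-19 ≤ 6); passes unchanged; output -19 dBV.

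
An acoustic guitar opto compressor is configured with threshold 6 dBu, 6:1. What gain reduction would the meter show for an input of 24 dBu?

15 dB

The signal is 18 dB above threshold.
A 6:1 ratio leaves 3 dB of that excess.
GR = overshoot in − overshoot out = 18 − 3 = 15 dB.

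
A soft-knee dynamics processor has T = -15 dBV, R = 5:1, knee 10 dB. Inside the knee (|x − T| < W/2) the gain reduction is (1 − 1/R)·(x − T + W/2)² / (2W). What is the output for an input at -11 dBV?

-14.24 dBV

x − T + W/2 = -11 − (-15) + 5 = 9.
GR = (1 − 1/5) × 9² / 20 = 0.8 × 81 / 20 = 3.24 dB.
Output = -11 − 3.24 = -14.24 dBV.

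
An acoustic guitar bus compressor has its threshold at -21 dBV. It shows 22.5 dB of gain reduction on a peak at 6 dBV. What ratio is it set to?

Input overshoot = 6 − (-21) = 27 dB.
Output overshoot = 27 − 22.5 = 4.5 dB.
Ratio = input overshoot / output overshoot = 27 / 4.5 = 6.

6:1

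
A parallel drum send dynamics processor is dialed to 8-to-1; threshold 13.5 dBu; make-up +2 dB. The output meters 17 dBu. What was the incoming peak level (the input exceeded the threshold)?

25.5 dBu

Remove make-up: 17 − 2 = 15 dBu.
The compressed level sits 15 − 13.5 = 1.5 dB over threshold.
Undo the ratio: input overshoot = 1.5 × 8 = 12 dB, giving input = 25.5 dBu.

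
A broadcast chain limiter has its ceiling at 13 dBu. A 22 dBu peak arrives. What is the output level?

13 dBu

At ∞:1, everything above 13 dBu is held at the ceiling.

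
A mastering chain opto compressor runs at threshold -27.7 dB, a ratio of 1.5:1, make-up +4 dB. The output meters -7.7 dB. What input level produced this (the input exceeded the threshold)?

Remove make-up: -7.7 − 4 = -11.7 dB.
That's 16 dB above the -27.7 dB threshold.
Before 1.5:1 compression the overshoot was 16 × 1.5 = 24 dB, so input = -27.7 + 24 = -3.7 dB.

-3.7 dB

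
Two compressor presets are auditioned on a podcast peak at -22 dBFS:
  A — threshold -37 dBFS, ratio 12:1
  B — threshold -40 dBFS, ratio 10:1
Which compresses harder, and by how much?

B, by 2.45 dB

A: overshoot 15 dB → output overshoot 1.25 dB → GR 13.75 dB.
B: overshoot 18 dB → output overshoot 1.8 dB → GR 16.2 dB.
B reduces 2.45 dB more.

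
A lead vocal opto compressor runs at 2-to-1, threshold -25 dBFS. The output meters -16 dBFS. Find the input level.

The compressed level sits -16 − (-25) = 9 dB over threshold.
Before 2:1 compression the overshoot was 9 × 2 = 18 dB, so input = -25 + 18 = -7 dBFS.

-7 dBFS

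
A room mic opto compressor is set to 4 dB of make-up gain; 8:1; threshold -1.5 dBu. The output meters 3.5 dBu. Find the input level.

6.5 dBu

Stripping the +4 dB make-up gives -0.5 dBu at the gain stage.
Post-compression overshoot = -0.5 − (-1.5) = 1 dB.
Input overshoot = R × output overshoot = 8 dB → input = -1.5 + 8 = 6.5 dBu.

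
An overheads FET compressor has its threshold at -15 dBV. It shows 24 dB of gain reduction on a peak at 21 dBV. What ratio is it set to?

3:1

Input overshoot = 21 − (-15) = 36 dB.
Output overshoot = 36 − 24 = 12 dB.
Ratio = input overshoot / output overshoot = 36 / 12 = 3.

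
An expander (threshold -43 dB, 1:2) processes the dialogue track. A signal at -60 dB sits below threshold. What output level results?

Undershoot = (-43) − (-60) = 17 dB.
At 1:2, that expands to 34 dB under threshold.
Output = -43 − 34 = -77 dB.

-77 dB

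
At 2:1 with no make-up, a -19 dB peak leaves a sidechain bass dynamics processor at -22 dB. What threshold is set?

-25 dB

Input is 6 dB above T (since output overshoot × R = input overshoot: (-22 − T)·2 = -19 − T gives T = -25 dB).
Check: -25 + (-19 − (-25))/2 = -25 + 3 = -22 dB. ✓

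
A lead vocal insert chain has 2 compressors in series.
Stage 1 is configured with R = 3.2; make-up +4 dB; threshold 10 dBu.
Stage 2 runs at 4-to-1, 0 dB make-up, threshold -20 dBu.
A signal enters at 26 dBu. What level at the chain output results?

Stage 1: 16 dB above 10 dBu, reduced 3.2:1 to 5 dB above → 15 dBu; +4 dB make-up → 19 dBu.
Stage 2: 19 dBu is 39 dB over -20 dBu; at 4:1 that becomes 9.75 dB over, giving -10.25 dBu.

-10.25 dBu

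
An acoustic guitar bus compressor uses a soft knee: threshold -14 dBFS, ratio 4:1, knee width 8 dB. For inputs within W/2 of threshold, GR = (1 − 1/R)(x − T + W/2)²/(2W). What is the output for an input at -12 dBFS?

x − T + W/2 = -12 − (-14) + 4 = 6.
GR = (1 − 1/4) × 6² / 16 = 0.75 × 36 / 16 = 1.6875 dB.
Output = -12 − 1.6875 = -13.6875 dBFS.

-13.6875 dBFS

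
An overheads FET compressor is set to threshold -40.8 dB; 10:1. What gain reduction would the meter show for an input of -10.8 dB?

27 dB

Overshoot = -10.8 − (-40.8) = 30 dB.
After 10:1 compression the overshoot becomes 30/10 = 3 dB.
So the signal is attenuated by 30 − 3 = 27 dB.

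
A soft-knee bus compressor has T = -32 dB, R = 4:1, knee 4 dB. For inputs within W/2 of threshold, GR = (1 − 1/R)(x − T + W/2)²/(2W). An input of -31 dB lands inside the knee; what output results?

x − T + W/2 = -31 − (-32) + 2 = 3.
GR = (1 − 1/4) × 3² / 8 = 0.75 × 9 / 8 = 0.84375 dB.
Output = -31 − 0.84375 = -31.84375 dB.

-31.84375 dB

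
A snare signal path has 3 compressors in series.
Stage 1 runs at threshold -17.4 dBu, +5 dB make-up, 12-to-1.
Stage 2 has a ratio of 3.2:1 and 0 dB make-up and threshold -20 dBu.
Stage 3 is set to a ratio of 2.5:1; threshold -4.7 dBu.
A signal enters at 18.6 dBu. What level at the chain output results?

-16.6875 dBu

Stage 1: 18.6 dBu is 36 dB over -17.4 dBu; at 12:1 that becomes 3 dB over, giving -14.4 dBu; +5 dB make-up → -9.4 dBu.
Stage 2: -9.4 dBu is 10.6 dB over -20 dBu; at 3.2:1 that becomes 3.3125 dB over, giving -16.6875 dBu.
Stage 3: -16.6875 dBu ≤ -4.7 dBu, so stage 3 doesn't engage; output -16.6875 dBu.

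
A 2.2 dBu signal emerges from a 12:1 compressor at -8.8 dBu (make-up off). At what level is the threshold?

Gain reduction = 2.2 − (-8.8) = 11 dB; output overshoot = GR / (R − 1) = 11 / 11 = 1 dB.
Threshold = output − output overshoot = -8.8 − 1 = -9.8 dBu.

-9.8 dBu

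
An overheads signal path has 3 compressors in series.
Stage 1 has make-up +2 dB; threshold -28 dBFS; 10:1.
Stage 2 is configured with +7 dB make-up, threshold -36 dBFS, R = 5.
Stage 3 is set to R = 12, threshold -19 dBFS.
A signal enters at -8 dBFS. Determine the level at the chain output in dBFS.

-26.6 dBFS

Stage 1: overshoot 20 dB → 20/10 = 2 dB → -26 dBFS; +2 dB make-up → -24 dBFS.
Stage 2: -24 dBFS is 12 dB over -36 dBFS; at 5:1 that becomes 2.4 dB over, giving -33.6 dBFS; +7 dB make-up → -26.6 dBFS.
Stage 3: below threshold (-26.6 ≤ -19); passes unchanged; output -26.6 dBFS.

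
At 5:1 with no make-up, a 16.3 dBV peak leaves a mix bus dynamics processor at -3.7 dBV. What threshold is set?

Gain reduction = 16.3 − (-3.7) = 20 dB; output overshoot = GR / (R − 1) = 20 / 4 = 5 dB.
Threshold = output − output overshoot = -3.7 − 5 = -8.7 dBV.

-8.7 dBV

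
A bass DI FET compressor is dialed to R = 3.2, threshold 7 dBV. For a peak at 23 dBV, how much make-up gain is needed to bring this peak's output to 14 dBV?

The peak compresses to 7 + 16/3.2 = 12 dBV.
To reach 14 dBV requires 14 − 12 = 2 dB of make-up.

2 dB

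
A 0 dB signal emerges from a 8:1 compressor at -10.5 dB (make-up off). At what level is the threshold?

-12 dB

Let T be the threshold. Output overshoot = (input overshoot)/R, so -10.5 − T = (0 − T)/8.
8·(-10.5 − T) = 0 − T → 7·T = -84 − 0 = -84.
T = -84/7 = -12 dB.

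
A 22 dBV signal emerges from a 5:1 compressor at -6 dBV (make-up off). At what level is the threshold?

-13 dBV

Input is 35 dB above T (since output overshoot × R = input overshoot: (-6 − T)·5 = 22 − T gives T = -13 dBV).
Check: -13 + (22 − (-13))/5 = -13 + 7 = -6 dBV. ✓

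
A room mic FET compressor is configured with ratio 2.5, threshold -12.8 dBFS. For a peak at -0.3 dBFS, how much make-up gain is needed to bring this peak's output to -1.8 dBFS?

The peak compresses to -12.8 + 12.5/2.5 = -7.8 dBFS.
To reach -1.8 dBFS requires -1.8 − (-7.8) = 6 dB of make-up.

6 dB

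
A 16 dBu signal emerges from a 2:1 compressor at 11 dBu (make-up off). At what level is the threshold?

6 dBu

Let T be the threshold. Output overshoot = (input overshoot)/R, so 11 − T = (16 − T)/2.
2·(11 − T) = 16 − T → 1·T = 22 − 16 = 6.
T = 6/1 = 6 dBu.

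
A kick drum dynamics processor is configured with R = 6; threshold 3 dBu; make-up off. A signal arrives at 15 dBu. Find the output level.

Overshoot: 15 − 3 = 12 dB.
6:1 compression reduces that to 12/6 = 2 dB over.
So the level is 3 + 2 = 5 dBu.

5 dBu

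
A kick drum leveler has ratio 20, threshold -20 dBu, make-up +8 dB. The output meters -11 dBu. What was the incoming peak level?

0 dBu

Remove make-up: -11 − 8 = -19 dBu.
The compressed level sits -19 − (-20) = 1 dB over threshold.
Before 20:1 compression the overshoot was 1 × 20 = 20 dB, so input = -20 + 20 = 0 dBu.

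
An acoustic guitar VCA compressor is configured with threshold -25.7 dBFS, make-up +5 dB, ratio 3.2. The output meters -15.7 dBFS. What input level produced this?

-9.7 dBFS

Before make-up, the level was -15.7 − 5 = -20.7 dBFS.
The compressed level sits -20.7 − (-25.7) = 5 dB over threshold.
Undo the ratio: input overshoot = 5 × 3.2 = 16 dB, giving input = -9.7 dBFS.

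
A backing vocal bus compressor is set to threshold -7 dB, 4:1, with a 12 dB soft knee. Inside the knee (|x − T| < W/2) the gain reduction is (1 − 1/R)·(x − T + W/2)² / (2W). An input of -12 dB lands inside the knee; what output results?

x − T + W/2 = -12 − (-7) + 6 = 1.
GR = (1 − 1/4) × 1² / 24 = 0.75 × 1 / 24 = 0.03125 dB.
Output = -12 − 0.03125 = -12.03125 dB.

-12.03125 dB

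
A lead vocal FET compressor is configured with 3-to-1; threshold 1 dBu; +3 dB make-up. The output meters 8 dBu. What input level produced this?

Remove make-up: 8 − 3 = 5 dBu.
Post-compression overshoot = 5 − 1 = 4 dB.
Undo the ratio: input overshoot = 4 × 3 = 12 dB, giving input = 13 dBu.

13 dBu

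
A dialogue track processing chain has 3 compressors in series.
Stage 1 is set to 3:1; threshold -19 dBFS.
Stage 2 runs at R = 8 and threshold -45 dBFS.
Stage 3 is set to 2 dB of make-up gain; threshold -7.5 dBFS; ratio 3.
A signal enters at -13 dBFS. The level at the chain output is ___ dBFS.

Stage 1: 6 dB above -19 dBFS, reduced 3:1 to 2 dB above → -17 dBFS.
Stage 2: 28 dB above -45 dBFS, reduced 8:1 to 3.5 dB above → -41.5 dBFS.
Stage 3: -41.5 dBFS ≤ -7.5 dBFS, so stage 3 doesn't engage; make-up brings it to -39.5 dBFS.

-39.5 dBFS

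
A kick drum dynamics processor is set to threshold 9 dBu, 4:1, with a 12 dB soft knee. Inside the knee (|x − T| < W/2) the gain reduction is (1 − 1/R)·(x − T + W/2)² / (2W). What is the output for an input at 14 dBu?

x − T + W/2 = 14 − 9 + 6 = 11.
GR = (1 − 1/4) × 11² / 24 = 0.75 × 121 / 24 = 3.78125 dB.
Output = 14 − 3.78125 = 10.21875 dBu.

10.21875 dBu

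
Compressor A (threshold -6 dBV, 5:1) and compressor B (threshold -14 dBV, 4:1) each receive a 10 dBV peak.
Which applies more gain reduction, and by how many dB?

A: GR = 16 − 16/5 = 12.8 dB.
B: GR = 24 − 24/4 = 18 dB.
B applies 5.2 dB more gain reduction.

B, by 5.2 dB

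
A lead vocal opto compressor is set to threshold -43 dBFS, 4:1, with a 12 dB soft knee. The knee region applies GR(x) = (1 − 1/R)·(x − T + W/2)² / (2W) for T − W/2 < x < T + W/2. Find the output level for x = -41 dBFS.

-43 dBFS

x − T + W/2 = -41 − (-43) + 6 = 8.
GR = (1 − 1/4) × 8² / 24 = 0.75 × 64 / 24 = 2 dB.
Output = -41 − 2 = -43 dBFS.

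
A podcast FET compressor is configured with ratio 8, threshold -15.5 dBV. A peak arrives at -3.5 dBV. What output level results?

Overshoot: -3.5 − (-15.5) = 12 dB.
8:1 compression reduces that to 12/8 = 1.5 dB over.
So the level is -15.5 + 1.5 = -14 dBV.

-14 dBV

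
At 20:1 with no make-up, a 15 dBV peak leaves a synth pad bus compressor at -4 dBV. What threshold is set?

-5 dBV

Gain reduction = 15 − (-4) = 19 dB; output overshoot = GR / (R − 1) = 19 / 19 = 1 dB.
Threshold = output − output overshoot = -4 − 1 = -5 dBV.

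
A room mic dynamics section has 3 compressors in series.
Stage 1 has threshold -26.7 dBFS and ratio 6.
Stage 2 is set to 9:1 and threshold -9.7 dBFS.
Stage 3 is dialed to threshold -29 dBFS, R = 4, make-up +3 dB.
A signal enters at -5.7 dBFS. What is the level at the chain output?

-24.55 dBFS

Stage 1: -5.7 dBFS is 21 dB over -26.7 dBFS; at 6:1 that becomes 3.5 dB over, giving -23.2 dBFS.
Stage 2: -23.2 dBFS ≤ -9.7 dBFS, so stage 2 doesn't engage; output -23.2 dBFS.
Stage 3: -23.2 dBFS is 5.8 dB over -29 dBFS; at 4:1 that becomes 1.45 dB over, giving -27.55 dBFS; +3 dB make-up → -24.55 dBFS.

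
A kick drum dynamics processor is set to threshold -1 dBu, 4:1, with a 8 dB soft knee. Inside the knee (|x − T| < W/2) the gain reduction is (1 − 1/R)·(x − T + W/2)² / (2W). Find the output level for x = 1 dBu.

-0.6875 dBu

x − T + W/2 = 1 − (-1) + 4 = 6.
GR = (1 − 1/4) × 6² / 16 = 0.75 × 36 / 16 = 1.6875 dB.
Output = 1 − 1.6875 = -0.6875 dBu.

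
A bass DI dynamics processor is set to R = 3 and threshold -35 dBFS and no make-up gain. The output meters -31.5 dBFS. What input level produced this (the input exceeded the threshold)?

-24.5 dBFS

Post-compression overshoot = -31.5 − (-35) = 3.5 dB.
Before 3:1 compression the overshoot was 3.5 × 3 = 10.5 dB, so input = -35 + 10.5 = -24.5 dBFS.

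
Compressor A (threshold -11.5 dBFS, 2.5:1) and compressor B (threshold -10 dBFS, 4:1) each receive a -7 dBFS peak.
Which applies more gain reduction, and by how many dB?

A, by 0.45 dB

A: 4.5 dB over, compressed to 1.8 dB over, so 2.7 dB of GR.
B: 3 dB over, compressed to 0.75 dB over, so 2.25 dB of GR.
A reduces 0.45 dB more.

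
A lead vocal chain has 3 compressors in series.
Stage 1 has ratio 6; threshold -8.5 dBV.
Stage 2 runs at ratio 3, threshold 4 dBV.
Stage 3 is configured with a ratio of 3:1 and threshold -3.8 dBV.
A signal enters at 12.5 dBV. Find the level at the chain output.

-5 dBV

Stage 1: 12.5 dBV is 21 dB over -8.5 dBV; at 6:1 that becomes 3.5 dB over, giving -5 dBV.
Stage 2: -5 dBV ≤ 4 dBV, so stage 2 doesn't engage; output -5 dBV.
Stage 3: -5 dBV ≤ -3.8 dBV, so stage 3 doesn't engage; output -5 dBV.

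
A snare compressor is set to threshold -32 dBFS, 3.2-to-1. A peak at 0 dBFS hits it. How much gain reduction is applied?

0 dBFS exceeds the threshold by 32 dB.
At 3.2:1, output sits 32/3.2 = 10 dB above threshold.
GR = overshoot in − overshoot out = 32 − 10 = 22 dB.

22 dB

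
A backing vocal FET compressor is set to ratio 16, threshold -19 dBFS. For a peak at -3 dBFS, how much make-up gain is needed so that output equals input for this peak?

15 dB

The peak compresses to -19 + 16/16 = -18 dBFS.
To reach -3 dBFS requires -3 − (-18) = 15 dB of make-up.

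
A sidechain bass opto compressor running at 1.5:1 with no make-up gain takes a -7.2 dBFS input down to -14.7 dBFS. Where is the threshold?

-29.7 dBFS

Input is 22.5 dB above T (since output overshoot × R = input overshoot: (-14.7 − T)·1.5 = -7.2 − T gives T = -29.7 dBFS).
Check: -29.7 + (-7.2 − (-29.7))/1.5 = -29.7 + 15 = -14.7 dBFS. ✓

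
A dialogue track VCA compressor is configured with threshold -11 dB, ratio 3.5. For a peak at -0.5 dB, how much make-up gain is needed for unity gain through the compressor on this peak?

The peak compresses to -11 + 10.5/3.5 = -8 dB.
To reach -0.5 dB requires -0.5 − (-8) = 7.5 dB of make-up.

7.5 dB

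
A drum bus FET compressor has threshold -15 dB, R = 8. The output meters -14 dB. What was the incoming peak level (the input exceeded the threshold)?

Post-compression overshoot = -14 − (-15) = 1 dB.
Undo the ratio: input overshoot = 1 × 8 = 8 dB, giving input = -7 dB.

-7 dB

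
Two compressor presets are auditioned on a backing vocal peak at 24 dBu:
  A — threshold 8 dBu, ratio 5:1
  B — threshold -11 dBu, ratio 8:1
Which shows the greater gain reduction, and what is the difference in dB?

B, by 17.825 dB

A: 16 dB over, compressed to 3.2 dB over, so 12.8 dB of GR.
B: 35 dB over, compressed to 4.375 dB over, so 30.625 dB of GR.
Difference: 17.825 dB in favour of B.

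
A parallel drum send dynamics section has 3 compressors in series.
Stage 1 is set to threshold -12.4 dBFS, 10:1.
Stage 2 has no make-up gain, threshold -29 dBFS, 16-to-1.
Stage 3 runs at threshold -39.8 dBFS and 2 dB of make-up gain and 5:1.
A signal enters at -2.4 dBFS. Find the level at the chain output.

Stage 1: overshoot 10 dB → 10/10 = 1 dB → -11.4 dBFS.
Stage 2: 17.6 dB above -29 dBFS, reduced 16:1 to 1.1 dB above → -27.9 dBFS.
Stage 3: -27.9 dBFS is 11.9 dB over -39.8 dBFS; at 5:1 that becomes 2.38 dB over, giving -37.42 dBFS; +2 dB make-up → -35.42 dBFS.

-35.42 dBFS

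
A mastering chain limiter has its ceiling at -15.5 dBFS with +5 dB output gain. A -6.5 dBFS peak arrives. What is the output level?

-10.5 dBFS

A brickwall limiter is an ∞:1 compressor: any input above the ceiling is clamped to -15.5 dBFS.
Output gain then adds 5 dB: -15.5 + 5 = -10.5 dBFS.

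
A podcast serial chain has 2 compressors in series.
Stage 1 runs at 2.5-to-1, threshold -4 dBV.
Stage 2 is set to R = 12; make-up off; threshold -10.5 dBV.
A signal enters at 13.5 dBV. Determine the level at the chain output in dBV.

-9.375 dBV

Stage 1: 17.5 dB above -4 dBV, reduced 2.5:1 to 7 dB above → 3 dBV.
Stage 2: 3 dBV is 13.5 dB over -10.5 dBV; at 12:1 that becomes 1.125 dB over, giving -9.375 dBV.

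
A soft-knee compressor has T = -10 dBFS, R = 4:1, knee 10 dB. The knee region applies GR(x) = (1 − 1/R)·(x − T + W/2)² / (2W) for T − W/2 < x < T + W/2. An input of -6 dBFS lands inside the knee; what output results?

x − T + W/2 = -6 − (-10) + 5 = 9.
GR = (1 − 1/4) × 9² / 20 = 0.75 × 81 / 20 = 3.0375 dB.
Output = -6 − 3.0375 = -9.0375 dBFS.

-9.0375 dBFS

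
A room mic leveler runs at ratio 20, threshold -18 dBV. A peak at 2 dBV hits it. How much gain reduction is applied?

2 dBV exceeds the threshold by 20 dB.
At 20:1, output sits 20/20 = 1 dB above threshold.
So the signal is attenuated by 20 − 1 = 19 dB.

19 dB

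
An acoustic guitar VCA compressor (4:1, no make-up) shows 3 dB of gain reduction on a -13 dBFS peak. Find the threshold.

Let T be the threshold. Output overshoot = (input overshoot)/R, so -16 − T = (-13 − T)/4.
4·(-16 − T) = -13 − T → 3·T = -64 − (-13) = -51.
T = -51/3 = -17 dBFS.

-17 dBFS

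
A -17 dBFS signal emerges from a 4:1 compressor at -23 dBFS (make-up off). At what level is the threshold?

-25 dBFS

Input is 8 dB above T (since output overshoot × R = input overshoot: (-23 − T)·4 = -17 − T gives T = -25 dBFS).
Check: -25 + (-17 − (-25))/4 = -25 + 2 = -23 dBFS. ✓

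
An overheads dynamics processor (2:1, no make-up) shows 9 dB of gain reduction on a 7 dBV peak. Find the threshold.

-11 dBV

Gain reduction = 7 − (-2) = 9 dB; output overshoot = GR / (R − 1) = 9 / 1 = 9 dB.
Threshold = output − output overshoot = -2 − 9 = -11 dBV.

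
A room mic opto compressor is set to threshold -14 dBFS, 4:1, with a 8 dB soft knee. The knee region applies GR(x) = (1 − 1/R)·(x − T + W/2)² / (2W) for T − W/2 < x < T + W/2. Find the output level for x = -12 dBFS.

x − T + W/2 = -12 − (-14) + 4 = 6.
GR = (1 − 1/4) × 6² / 16 = 0.75 × 36 / 16 = 1.6875 dB.
Output = -12 − 1.6875 = -13.6875 dBFS.

-13.6875 dBFS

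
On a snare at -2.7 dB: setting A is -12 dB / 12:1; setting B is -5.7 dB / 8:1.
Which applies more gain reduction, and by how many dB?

A, by 5.9 dB

A: GR = 9.3 − 9.3/12 = 8.525 dB.
B: GR = 3 − 3/8 = 2.625 dB.
A reduces 5.9 dB more.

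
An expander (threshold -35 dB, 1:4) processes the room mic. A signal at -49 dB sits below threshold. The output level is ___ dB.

-91 dB

The input is 14 dB below the -35 dB threshold.
A 1:4 expander multiplies undershoot by 4: 14 × 4 = 56 dB below threshold.
Output = -35 − 56 = -91 dB.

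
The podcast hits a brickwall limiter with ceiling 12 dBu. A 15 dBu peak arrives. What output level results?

12 dBu

At ∞:1, everything above 12 dBu is held at the ceiling.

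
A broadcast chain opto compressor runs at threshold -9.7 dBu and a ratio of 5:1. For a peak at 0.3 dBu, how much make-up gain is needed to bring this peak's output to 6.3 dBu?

Overshoot 10 dB → 10/5 = 2 dB after compression, so the compressed level is -9.7 + 2 = -7.7 dBu.
Make-up = target − compressed = 6.3 − (-7.7) = 14 dB.

14 dB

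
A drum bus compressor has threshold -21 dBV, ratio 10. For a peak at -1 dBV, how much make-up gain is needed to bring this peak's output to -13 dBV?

6 dB

Overshoot 20 dB → 20/10 = 2 dB after compression, so the compressed level is -21 + 2 = -19 dBV.
Make-up = target − compressed = -13 − (-19) = 6 dB.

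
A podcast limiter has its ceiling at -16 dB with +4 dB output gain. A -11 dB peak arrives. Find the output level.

A brickwall limiter is an ∞:1 compressor: any input above the ceiling is clamped to -16 dB.
Output gain then adds 4 dB: -16 + 4 = -12 dB.

-12 dB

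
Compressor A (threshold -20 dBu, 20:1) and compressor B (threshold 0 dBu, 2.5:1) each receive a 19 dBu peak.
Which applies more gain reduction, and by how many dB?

A, by 25.65 dB

A: overshoot 39 dB → output overshoot 1.95 dB → GR 37.05 dB.
B: overshoot 19 dB → output overshoot 7.6 dB → GR 11.4 dB.
A reduces 25.65 dB more.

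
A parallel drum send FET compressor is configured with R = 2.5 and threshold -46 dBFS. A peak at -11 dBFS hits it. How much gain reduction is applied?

-11 dBFS exceeds the threshold by 35 dB.
After 2.5:1 compression the overshoot becomes 35/2.5 = 14 dB.
GR = overshoot in − overshoot out = 35 − 14 = 21 dB.

21 dB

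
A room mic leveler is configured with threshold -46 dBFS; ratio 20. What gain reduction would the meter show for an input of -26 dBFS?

19 dB

-26 dBFS exceeds the threshold by 20 dB.
A 20:1 ratio leaves 1 dB of that excess.
GR = overshoot in − overshoot out = 20 − 1 = 19 dB.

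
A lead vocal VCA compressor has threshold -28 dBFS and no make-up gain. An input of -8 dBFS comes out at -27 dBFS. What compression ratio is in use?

20:1

Input overshoot = -8 − (-28) = 20 dB; output overshoot = -27 − (-28) = 1 dB.
Ratio = 20 / 1 = 20.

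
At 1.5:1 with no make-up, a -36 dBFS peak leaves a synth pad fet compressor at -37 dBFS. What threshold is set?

Gain reduction = -36 − (-37) = 1 dB; output overshoot = GR / (R − 1) = 1 / 0.5 = 2 dB.
Threshold = output − output overshoot = -37 − 2 = -39 dBFS.

-39 dBFS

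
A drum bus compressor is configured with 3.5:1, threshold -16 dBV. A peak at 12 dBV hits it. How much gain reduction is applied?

Overshoot = 12 − (-16) = 28 dB.
After 3.5:1 compression the overshoot becomes 28/3.5 = 8 dB.
GR = overshoot in − overshoot out = 28 − 8 = 20 dB.

20 dB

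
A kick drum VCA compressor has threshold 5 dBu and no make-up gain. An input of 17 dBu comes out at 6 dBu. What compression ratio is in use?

Input overshoot = 17 − 5 = 12 dB; output overshoot = 6 − 5 = 1 dB.
Ratio = 12 / 1 = 12.

12:1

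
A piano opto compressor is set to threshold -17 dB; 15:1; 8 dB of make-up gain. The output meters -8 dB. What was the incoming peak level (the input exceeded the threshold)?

-2 dB

Stripping the +8 dB make-up gives -16 dB at the gain stage.
Post-compression overshoot = -16 − (-17) = 1 dB.
Before 15:1 compression the overshoot was 1 × 15 = 15 dB, so input = -17 + 15 = -2 dB.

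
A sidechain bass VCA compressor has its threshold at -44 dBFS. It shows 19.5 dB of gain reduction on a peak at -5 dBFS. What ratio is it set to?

Input overshoot = -5 − (-44) = 39 dB.
Output overshoot = 39 − 19.5 = 19.5 dB.
Ratio = input overshoot / output overshoot = 39 / 19.5 = 2.

2:1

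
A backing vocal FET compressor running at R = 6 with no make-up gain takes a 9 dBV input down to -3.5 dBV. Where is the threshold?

Let T be the threshold. Output overshoot = (input overshoot)/R, so -3.5 − T = (9 − T)/6.
6·(-3.5 − T) = 9 − T → 5·T = -21 − 9 = -30.
T = -30/5 = -6 dBV.

-6 dBV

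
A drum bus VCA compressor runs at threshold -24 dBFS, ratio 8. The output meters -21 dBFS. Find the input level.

Post-compression overshoot = -21 − (-24) = 3 dB.
Input overshoot = R × output overshoot = 24 dB → input = -24 + 24 = 0 dBFS.

0 dBFS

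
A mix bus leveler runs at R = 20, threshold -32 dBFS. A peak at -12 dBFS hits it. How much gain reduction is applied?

19 dB

Overshoot = -12 − (-32) = 20 dB.
A 20:1 ratio leaves 1 dB of that excess.
GR = overshoot in − overshoot out = 20 − 1 = 19 dB.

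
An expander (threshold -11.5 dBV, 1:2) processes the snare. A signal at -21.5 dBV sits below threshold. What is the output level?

Below threshold, a 1:2 expander applies gain = (2−1)×(T − x) of attenuation.
(2−1) × 10 = 10 dB, so output = -21.5 − 10 = -31.5 dBV.

-31.5 dBV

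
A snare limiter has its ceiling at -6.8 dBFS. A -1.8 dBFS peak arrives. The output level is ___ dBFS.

At ∞:1, everything above -6.8 dBFS is held at the ceiling.

-6.8 dBFS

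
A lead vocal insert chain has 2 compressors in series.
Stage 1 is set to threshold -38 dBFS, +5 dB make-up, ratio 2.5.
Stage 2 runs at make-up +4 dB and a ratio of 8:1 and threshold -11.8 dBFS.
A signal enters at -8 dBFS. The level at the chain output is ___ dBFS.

-17 dBFS

Stage 1: 30 dB above -38 dBFS, reduced 2.5:1 to 12 dB above → -26 dBFS; +5 dB make-up → -21 dBFS.
Stage 2: below threshold (-21 ≤ -11.8); passes unchanged; make-up brings it to -17 dBFS.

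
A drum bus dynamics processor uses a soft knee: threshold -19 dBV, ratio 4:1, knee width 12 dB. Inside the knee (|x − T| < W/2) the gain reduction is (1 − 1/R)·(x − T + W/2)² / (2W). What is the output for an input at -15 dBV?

x − T + W/2 = -15 − (-19) + 6 = 10.
GR = (1 − 1/4) × 10² / 24 = 0.75 × 100 / 24 = 3.125 dB.
Output = -15 − 3.125 = -18.125 dBV.

-18.125 dBV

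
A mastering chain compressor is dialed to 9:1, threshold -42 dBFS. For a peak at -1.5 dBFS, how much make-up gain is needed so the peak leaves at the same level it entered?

36 dB

The peak compresses to -42 + 40.5/9 = -37.5 dBFS.
To reach -1.5 dBFS requires -1.5 − (-37.5) = 36 dB of make-up.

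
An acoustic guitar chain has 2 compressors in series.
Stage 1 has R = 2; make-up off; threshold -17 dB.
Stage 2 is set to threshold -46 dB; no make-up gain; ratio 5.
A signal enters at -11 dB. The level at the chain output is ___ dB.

-39.6 dB

Stage 1: overshoot 6 dB → 6/2 = 3 dB → -14 dB.
Stage 2: 32 dB above -46 dB, reduced 5:1 to 6.4 dB above → -39.6 dB.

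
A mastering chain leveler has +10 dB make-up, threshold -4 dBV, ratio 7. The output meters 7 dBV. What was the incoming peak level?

Before make-up, the level was 7 − 10 = -3 dBV.
Post-compression overshoot = -3 − (-4) = 1 dB.
Input overshoot = R × output overshoot = 7 dB → input = -4 + 7 = 3 dBV.

3 dBV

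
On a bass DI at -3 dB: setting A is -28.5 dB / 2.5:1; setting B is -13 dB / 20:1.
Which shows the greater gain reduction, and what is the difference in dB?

A, by 5.8 dB

A: 25.5 dB over, compressed to 10.2 dB over, so 15.3 dB of GR.
B: 10 dB over, compressed to 0.5 dB over, so 9.5 dB of GR.
A reduces 5.8 dB more.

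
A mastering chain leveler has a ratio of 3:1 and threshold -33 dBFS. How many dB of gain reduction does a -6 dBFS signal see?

-6 dBFS exceeds the threshold by 27 dB.
A 3:1 ratio leaves 9 dB of that excess.
So the signal is attenuated by 27 − 9 = 18 dB.

18 dB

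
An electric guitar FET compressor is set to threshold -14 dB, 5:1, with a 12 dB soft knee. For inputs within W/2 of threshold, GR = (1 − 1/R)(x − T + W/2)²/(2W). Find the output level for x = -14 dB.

-15.2 dB

x − T + W/2 = -14 − (-14) + 6 = 6.
GR = (1 − 1/5) × 6² / 24 = 0.8 × 36 / 24 = 1.2 dB.
Output = -14 − 1.2 = -15.2 dB.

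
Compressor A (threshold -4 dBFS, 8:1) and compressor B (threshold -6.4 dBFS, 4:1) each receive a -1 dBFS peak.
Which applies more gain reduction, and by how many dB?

B, by 1.425 dB

A: overshoot 3 dB → output overshoot 0.375 dB → GR 2.625 dB.
B: overshoot 5.4 dB → output overshoot 1.35 dB → GR 4.05 dB.
B reduces 1.425 dB more.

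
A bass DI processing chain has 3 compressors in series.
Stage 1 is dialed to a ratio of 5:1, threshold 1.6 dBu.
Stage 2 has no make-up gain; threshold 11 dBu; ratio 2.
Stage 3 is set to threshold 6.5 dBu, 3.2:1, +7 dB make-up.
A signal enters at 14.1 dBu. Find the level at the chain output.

Stage 1: 12.5 dB above 1.6 dBu, reduced 5:1 to 2.5 dB above → 4.1 dBu.
Stage 2: 4.1 dBu is at or below the 11 dBu threshold — no compression; output 4.1 dBu.
Stage 3: 4.1 dBu ≤ 6.5 dBu, so stage 3 doesn't engage; make-up brings it to 11.1 dBu.

11.1 dBu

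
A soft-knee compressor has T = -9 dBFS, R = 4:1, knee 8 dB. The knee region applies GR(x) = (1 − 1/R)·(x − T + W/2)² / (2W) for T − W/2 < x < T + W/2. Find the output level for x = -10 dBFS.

x − T + W/2 = -10 − (-9) + 4 = 3.
GR = (1 − 1/4) × 3² / 16 = 0.75 × 9 / 16 = 0.421875 dB.
Output = -10 − 0.421875 = -10.421875 dBFS.

-10.421875 dBFS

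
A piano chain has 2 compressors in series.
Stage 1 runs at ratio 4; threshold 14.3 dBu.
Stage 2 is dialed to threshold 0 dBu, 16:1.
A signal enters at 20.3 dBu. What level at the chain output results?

0.9875 dBu

Stage 1: 20.3 dBu is 6 dB over 14.3 dBu; at 4:1 that becomes 1.5 dB over, giving 15.8 dBu.
Stage 2: 15.8 dB above 0 dBu, reduced 16:1 to 0.9875 dB above → 0.9875 dBu.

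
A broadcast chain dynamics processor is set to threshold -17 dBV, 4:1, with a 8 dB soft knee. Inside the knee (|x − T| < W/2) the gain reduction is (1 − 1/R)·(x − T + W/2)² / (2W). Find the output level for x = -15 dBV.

-16.6875 dBV

x − T + W/2 = -15 − (-17) + 4 = 6.
GR = (1 − 1/4) × 6² / 16 = 0.75 × 36 / 16 = 1.6875 dB.
Output = -15 − 1.6875 = -16.6875 dBV.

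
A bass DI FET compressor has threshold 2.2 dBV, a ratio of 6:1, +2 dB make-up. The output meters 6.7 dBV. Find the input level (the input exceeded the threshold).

Before make-up, the level was 6.7 − 2 = 4.7 dBV.
The compressed level sits 4.7 − 2.2 = 2.5 dB over threshold.
Before 6:1 compression the overshoot was 2.5 × 6 = 15 dB, so input = 2.2 + 15 = 17.2 dBV.

17.2 dBV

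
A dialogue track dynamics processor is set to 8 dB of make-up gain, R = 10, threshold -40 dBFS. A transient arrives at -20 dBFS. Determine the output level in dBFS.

-30 dBFS

-20 dBFS sits 20 dB over threshold.
The 20 dB excess becomes 2 dB after 10:1 reduction.
So the level is -40 + 2 = -38 dBFS; make-up adds 8 dB, giving -30 dBFS.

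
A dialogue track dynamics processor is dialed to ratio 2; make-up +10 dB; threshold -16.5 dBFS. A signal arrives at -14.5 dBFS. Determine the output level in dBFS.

-5.5 dBFS

The input is 2 dB above the -16.5 dBFS threshold.
The 2 dB excess becomes 1 dB after 2:1 reduction.
That puts the output at -15.5 dBFS; make-up adds 10 dB, giving -5.5 dBFS.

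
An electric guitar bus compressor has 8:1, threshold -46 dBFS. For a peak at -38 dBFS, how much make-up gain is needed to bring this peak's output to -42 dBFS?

Without make-up, output = threshold + overshoot/8 = -46 + 1 = -45 dBFS.
Gap to target: 3 dB.

3 dB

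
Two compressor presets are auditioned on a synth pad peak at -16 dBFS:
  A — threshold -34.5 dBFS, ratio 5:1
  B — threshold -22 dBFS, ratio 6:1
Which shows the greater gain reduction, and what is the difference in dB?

A: GR = 18.5 − 18.5/5 = 14.8 dB.
B: GR = 6 − 6/6 = 5 dB.
Difference: 9.8 dB in favour of A.

A, by 9.8 dB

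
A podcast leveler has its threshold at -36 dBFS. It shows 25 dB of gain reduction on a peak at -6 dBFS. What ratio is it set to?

Input overshoot = -6 − (-36) = 30 dB.
Output overshoot = 30 − 25 = 5 dB.
Ratio = input overshoot / output overshoot = 30 / 5 = 6.

6:1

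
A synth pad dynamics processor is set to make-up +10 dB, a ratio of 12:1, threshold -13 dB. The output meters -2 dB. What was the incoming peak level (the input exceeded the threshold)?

-1 dB

Stripping the +10 dB make-up gives -12 dB at the gain stage.
That's 1 dB above the -13 dB threshold.
Undo the ratio: input overshoot = 1 × 12 = 12 dB, giving input = -1 dB.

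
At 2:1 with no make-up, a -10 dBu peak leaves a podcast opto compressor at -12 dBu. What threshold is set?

-14 dBu

Let T be the threshold. Output overshoot = (input overshoot)/R, so -12 − T = (-10 − T)/2.
2·(-12 − T) = -10 − T → 1·T = -24 − (-10) = -14.
T = -14/1 = -14 dBu.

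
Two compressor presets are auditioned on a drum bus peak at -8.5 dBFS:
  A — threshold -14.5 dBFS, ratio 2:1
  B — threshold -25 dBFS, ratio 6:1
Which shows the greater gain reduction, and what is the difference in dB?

B, by 10.75 dB

A: 6 dB over, compressed to 3 dB over, so 3 dB of GR.
B: 16.5 dB over, compressed to 2.75 dB over, so 13.75 dB of GR.
Difference: 10.75 dB in favour of B.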